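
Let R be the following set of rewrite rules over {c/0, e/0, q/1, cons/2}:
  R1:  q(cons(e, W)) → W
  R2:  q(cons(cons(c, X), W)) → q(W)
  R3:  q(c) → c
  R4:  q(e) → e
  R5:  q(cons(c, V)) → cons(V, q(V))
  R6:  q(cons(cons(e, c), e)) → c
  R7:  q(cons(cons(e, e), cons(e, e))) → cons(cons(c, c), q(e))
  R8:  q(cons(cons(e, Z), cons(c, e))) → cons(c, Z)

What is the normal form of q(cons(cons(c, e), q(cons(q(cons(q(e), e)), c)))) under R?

c

1. q(cons(cons(c, e), q(cons(q(cons(q(e), e)), c))))  →  q(q(cons(q(cons(q(e), e)), c)))   [R2 at ε]
2. q(q(cons(q(cons(q(e), e)), c)))  →  q(q(cons(q(cons(e, e)), c)))   [R4 at 1.1.1.1.1]
3. q(q(cons(q(cons(e, e)), c)))  →  q(q(cons(e, c)))   [R1 at 1.1.1]
4. q(q(cons(e, c)))  →  q(c)   [R1 at 1]
5. q(c)  →  c   [R3 at ε]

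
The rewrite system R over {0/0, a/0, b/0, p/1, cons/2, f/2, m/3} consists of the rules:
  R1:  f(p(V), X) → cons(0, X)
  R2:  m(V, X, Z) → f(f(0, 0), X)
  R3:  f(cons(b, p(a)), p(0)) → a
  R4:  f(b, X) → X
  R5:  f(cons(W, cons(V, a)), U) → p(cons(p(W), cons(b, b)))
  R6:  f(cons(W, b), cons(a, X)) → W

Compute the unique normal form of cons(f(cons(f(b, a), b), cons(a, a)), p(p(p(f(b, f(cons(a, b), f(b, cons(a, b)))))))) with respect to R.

cons(a, p(p(p(a))))

1. cons(f(cons(f(b, a), b), cons(a, a)), p(p(p(f(b, f(cons(a, b), f(b, cons(a, b))))))))  →  cons(f(b, a), p(p(p(f(b, f(cons(a, b), f(b, cons(a, b))))))))   [R6 at 1]
2. cons(f(b, a), p(p(p(f(b, f(cons(a, b), f(b, cons(a, b))))))))  →  cons(a, p(p(p(f(b, f(cons(a, b), f(b, cons(a, b))))))))   [R4 at 1]
3. cons(a, p(p(p(f(b, f(cons(a, b), f(b, cons(a, b))))))))  →  cons(a, p(p(p(f(cons(a, b), f(b, cons(a, b)))))))   [R4 at 2.1.1.1]
4. cons(a, p(p(p(f(cons(a, b), f(b, cons(a, b)))))))  →  cons(a, p(p(p(f(cons(a, b), cons(a, b))))))   [R4 at 2.1.1.1.2]
5. cons(a, p(p(p(f(cons(a, b), cons(a, b))))))  →  cons(a, p(p(p(a))))   [R6 at 2.1.1.1]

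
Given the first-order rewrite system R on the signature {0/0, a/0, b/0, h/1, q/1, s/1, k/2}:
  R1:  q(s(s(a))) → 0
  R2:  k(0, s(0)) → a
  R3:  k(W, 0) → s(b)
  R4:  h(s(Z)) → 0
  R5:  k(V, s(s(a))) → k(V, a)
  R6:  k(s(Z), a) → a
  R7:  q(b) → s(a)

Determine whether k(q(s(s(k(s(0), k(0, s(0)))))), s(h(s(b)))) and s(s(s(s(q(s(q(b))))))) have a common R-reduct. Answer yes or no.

no — NF(t₁) = a, NF(t₂) = s(s(s(s(0))))

Reduce t₁ = k(q(s(s(k(s(0), k(0, s(0)))))), s(h(s(b)))):
1. k(q(s(s(k(s(0), k(0, s(0)))))), s(h(s(b))))  →  k(q(s(s(k(s(0), a)))), s(h(s(b))))   [R2 at 1.1.1.1.2]
2. k(q(s(s(k(s(0), a)))), s(h(s(b))))  →  k(q(s(s(a))), s(h(s(b))))   [R6 at 1.1.1.1]
3. k(q(s(s(a))), s(h(s(b))))  →  k(0, s(h(s(b))))   [R1 at 1]
4. k(0, s(h(s(b))))  →  k(0, s(0))   [R4 at 2.1]
5. k(0, s(0))  →  a   [R2 at ε]

Reduce t₂ = s(s(s(s(q(s(q(b))))))):
1. s(s(s(s(q(s(q(b)))))))  →  s(s(s(s(q(s(s(a)))))))   [R7 at 1.1.1.1.1.1]
2. s(s(s(s(q(s(s(a)))))))  →  s(s(s(s(0))))   [R1 at 1.1.1.1]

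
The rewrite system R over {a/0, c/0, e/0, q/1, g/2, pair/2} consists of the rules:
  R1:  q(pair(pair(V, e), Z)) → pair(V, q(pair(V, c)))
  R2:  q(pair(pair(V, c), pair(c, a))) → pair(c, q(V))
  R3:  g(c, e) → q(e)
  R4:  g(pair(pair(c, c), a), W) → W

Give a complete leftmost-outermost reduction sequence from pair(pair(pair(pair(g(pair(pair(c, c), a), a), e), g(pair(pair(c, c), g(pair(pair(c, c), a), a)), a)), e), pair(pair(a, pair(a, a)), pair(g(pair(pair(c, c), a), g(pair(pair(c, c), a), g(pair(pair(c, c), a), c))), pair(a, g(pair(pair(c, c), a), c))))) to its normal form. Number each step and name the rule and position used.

1. pair(pair(pair(pair(g(pair(pair(c, c), a), a), e), g(pair(pair(c, c), g(pair(pair(c, c), a), a)), a)), e), pair(pair(a, pair(a, a)), pair(g(pair(pair(c, c), a), g(pair(pair(c, c), a), g(pair(pair(c, c), a), c))), pair(a, g(pair(pair(c, c), a), c)))))  →  pair(pair(pair(pair(a, e), g(pair(pair(c, c), g(pair(pair(c, c), a), a)), a)), e), pair(pair(a, pair(a, a)), pair(g(pair(pair(c, c), a), g(pair(pair(c, c), a), g(pair(pair(c, c), a), c))), pair(a, g(pair(pair(c, c), a), c)))))   [R4 at 1.1.1.1]
2. pair(pair(pair(pair(a, e), g(pair(pair(c, c), g(pair(pair(c, c), a), a)), a)), e), pair(pair(a, pair(a, a)), pair(g(pair(pair(c, c), a), g(pair(pair(c, c), a), g(pair(pair(c, c), a), c))), pair(a, g(pair(pair(c, c), a), c)))))  →  pair(pair(pair(pair(a, e), g(pair(pair(c, c), a), a)), e), pair(pair(a, pair(a, a)), pair(g(pair(pair(c, c), a), g(pair(pair(c, c), a), g(pair(pair(c, c), a), c))), pair(a, g(pair(pair(c, c), a), c)))))   [R4 at 1.1.2.1.2]
3. pair(pair(pair(pair(a, e), g(pair(pair(c, c), a), a)), e), pair(pair(a, pair(a, a)), pair(g(pair(pair(c, c), a), g(pair(pair(c, c), a), g(pair(pair(c, c), a), c))), pair(a, g(pair(pair(c, c), a), c)))))  →  pair(pair(pair(pair(a, e), a), e), pair(pair(a, pair(a, a)), pair(g(pair(pair(c, c), a), g(pair(pair(c, c), a), g(pair(pair(c, c), a), c))), pair(a, g(pair(pair(c, c), a), c)))))   [R4 at 1.1.2]
4. pair(pair(pair(pair(a, e), a), e), pair(pair(a, pair(a, a)), pair(g(pair(pair(c, c), a), g(pair(pair(c, c), a), g(pair(pair(c, c), a), c))), pair(a, g(pair(pair(c, c), a), c)))))  →  pair(pair(pair(pair(a, e), a), e), pair(pair(a, pair(a, a)), pair(g(pair(pair(c, c), a), g(pair(pair(c, c), a), c)), pair(a, g(pair(pair(c, c), a), c)))))   [R4 at 2.2.1]
5. pair(pair(pair(pair(a, e), a), e), pair(pair(a, pair(a, a)), pair(g(pair(pair(c, c), a), g(pair(pair(c, c), a), c)), pair(a, g(pair(pair(c, c), a), c)))))  →  pair(pair(pair(pair(a, e), a), e), pair(pair(a, pair(a, a)), pair(g(pair(pair(c, c), a), c), pair(a, g(pair(pair(c, c), a), c)))))   [R4 at 2.2.1]
6. pair(pair(pair(pair(a, e), a), e), pair(pair(a, pair(a, a)), pair(g(pair(pair(c, c), a), c), pair(a, g(pair(pair(c, c), a), c)))))  →  pair(pair(pair(pair(a, e), a), e), pair(pair(a, pair(a, a)), pair(c, pair(a, g(pair(pair(c, c), a), c)))))   [R4 at 2.2.1]
7. pair(pair(pair(pair(a, e), a), e), pair(pair(a, pair(a, a)), pair(c, pair(a, g(pair(pair(c, c), a), c)))))  →  pair(pair(pair(pair(a, e), a), e), pair(pair(a, pair(a, a)), pair(c, pair(a, c))))   [R4 at 2.2.2.2]

pair(pair(pair(pair(a, e), a), e), pair(pair(a, pair(a, a)), pair(c, pair(a, c))))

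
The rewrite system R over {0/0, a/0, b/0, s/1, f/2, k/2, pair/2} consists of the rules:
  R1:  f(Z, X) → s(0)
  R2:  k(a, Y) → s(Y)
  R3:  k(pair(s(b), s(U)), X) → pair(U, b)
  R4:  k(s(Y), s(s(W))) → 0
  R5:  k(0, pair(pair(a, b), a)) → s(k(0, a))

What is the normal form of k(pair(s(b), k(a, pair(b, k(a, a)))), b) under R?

pair(pair(b, s(a)), b)

1. k(pair(s(b), k(a, pair(b, k(a, a)))), b)  →  k(pair(s(b), s(pair(b, k(a, a)))), b)   [R2 at 1.2]
2. k(pair(s(b), s(pair(b, k(a, a)))), b)  →  pair(pair(b, k(a, a)), b)   [R3 at ε]
3. pair(pair(b, k(a, a)), b)  →  pair(pair(b, s(a)), b)   [R2 at 1.2]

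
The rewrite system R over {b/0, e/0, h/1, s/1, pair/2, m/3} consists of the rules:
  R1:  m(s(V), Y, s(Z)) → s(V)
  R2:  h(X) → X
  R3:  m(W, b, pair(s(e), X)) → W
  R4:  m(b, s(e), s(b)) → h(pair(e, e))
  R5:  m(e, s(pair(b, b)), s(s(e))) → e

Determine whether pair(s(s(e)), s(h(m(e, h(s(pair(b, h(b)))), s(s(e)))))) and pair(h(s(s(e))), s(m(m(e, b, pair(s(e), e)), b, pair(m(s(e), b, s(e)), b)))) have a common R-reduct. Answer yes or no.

Reduce t₁ = pair(s(s(e)), s(h(m(e, h(s(pair(b, h(b)))), s(s(e)))))):
1. pair(s(s(e)), s(h(m(e, h(s(pair(b, h(b)))), s(s(e))))))  →  pair(s(s(e)), s(m(e, h(s(pair(b, h(b)))), s(s(e)))))   [R2 at 2.1]
2. pair(s(s(e)), s(m(e, h(s(pair(b, h(b)))), s(s(e)))))  →  pair(s(s(e)), s(m(e, s(pair(b, h(b))), s(s(e)))))   [R2 at 2.1.2]
3. pair(s(s(e)), s(m(e, s(pair(b, h(b))), s(s(e)))))  →  pair(s(s(e)), s(m(e, s(pair(b, b)), s(s(e)))))   [R2 at 2.1.2.1.2]
4. pair(s(s(e)), s(m(e, s(pair(b, b)), s(s(e)))))  →  pair(s(s(e)), s(e))   [R5 at 2.1]

Reduce t₂ = pair(h(s(s(e))), s(m(m(e, b, pair(s(e), e)), b, pair(m(s(e), b, s(e)), b)))):
1. pair(h(s(s(e))), s(m(m(e, b, pair(s(e), e)), b, pair(m(s(e), b, s(e)), b))))  →  pair(s(s(e)), s(m(m(e, b, pair(s(e), e)), b, pair(m(s(e), b, s(e)), b))))   [R2 at 1]
2. pair(s(s(e)), s(m(m(e, b, pair(s(e), e)), b, pair(m(s(e), b, s(e)), b))))  →  pair(s(s(e)), s(m(e, b, pair(m(s(e), b, s(e)), b))))   [R3 at 2.1.1]
3. pair(s(s(e)), s(m(e, b, pair(m(s(e), b, s(e)), b))))  →  pair(s(s(e)), s(m(e, b, pair(s(e), b))))   [R1 at 2.1.3.1]
4. pair(s(s(e)), s(m(e, b, pair(s(e), b))))  →  pair(s(s(e)), s(e))   [R3 at 2.1]

yes — NF(t₁) = pair(s(s(e)), s(e)), NF(t₂) = pair(s(s(e)), s(e))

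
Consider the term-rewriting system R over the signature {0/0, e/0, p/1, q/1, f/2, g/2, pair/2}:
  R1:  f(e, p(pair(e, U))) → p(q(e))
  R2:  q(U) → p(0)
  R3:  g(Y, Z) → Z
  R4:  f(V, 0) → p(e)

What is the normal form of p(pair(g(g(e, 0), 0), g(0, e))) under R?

p(pair(0, e))

1. p(pair(g(g(e, 0), 0), g(0, e)))  →  p(pair(0, g(0, e)))   [R3 at 1.1]
2. p(pair(0, g(0, e)))  →  p(pair(0, e))   [R3 at 1.2]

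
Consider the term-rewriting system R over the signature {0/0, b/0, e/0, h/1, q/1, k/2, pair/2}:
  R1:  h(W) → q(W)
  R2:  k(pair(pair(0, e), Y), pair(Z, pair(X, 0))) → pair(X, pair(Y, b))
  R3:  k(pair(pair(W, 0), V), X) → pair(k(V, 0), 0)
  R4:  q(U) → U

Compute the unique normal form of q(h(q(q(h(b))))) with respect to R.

b

1. q(h(q(q(h(b)))))  →  h(q(q(h(b))))   [R4 at ε]
2. h(q(q(h(b))))  →  q(q(q(h(b))))   [R1 at ε]
3. q(q(q(h(b))))  →  q(q(h(b)))   [R4 at ε]
4. q(q(h(b)))  →  q(h(b))   [R4 at ε]
5. q(h(b))  →  h(b)   [R4 at ε]
6. h(b)  →  q(b)   [R1 at ε]
7. q(b)  →  b   [R4 at ε]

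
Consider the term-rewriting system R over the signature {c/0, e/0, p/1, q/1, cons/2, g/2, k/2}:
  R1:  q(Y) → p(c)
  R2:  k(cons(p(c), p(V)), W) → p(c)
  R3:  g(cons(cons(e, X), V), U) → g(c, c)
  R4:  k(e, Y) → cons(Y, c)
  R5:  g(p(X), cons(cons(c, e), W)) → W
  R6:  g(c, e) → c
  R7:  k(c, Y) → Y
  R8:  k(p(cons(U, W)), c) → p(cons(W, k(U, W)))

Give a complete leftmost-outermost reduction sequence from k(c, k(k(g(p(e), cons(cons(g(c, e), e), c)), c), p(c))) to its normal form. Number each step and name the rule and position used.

1. k(c, k(k(g(p(e), cons(cons(g(c, e), e), c)), c), p(c)))  →  k(k(g(p(e), cons(cons(g(c, e), e), c)), c), p(c))   [R7 at ε]
2. k(k(g(p(e), cons(cons(g(c, e), e), c)), c), p(c))  →  k(k(g(p(e), cons(cons(c, e), c)), c), p(c))   [R6 at 1.1.2.1.1]
3. k(k(g(p(e), cons(cons(c, e), c)), c), p(c))  →  k(k(c, c), p(c))   [R5 at 1.1]
4. k(k(c, c), p(c))  →  k(c, p(c))   [R7 at 1]
5. k(c, p(c))  →  p(c)   [R7 at ε]

p(c)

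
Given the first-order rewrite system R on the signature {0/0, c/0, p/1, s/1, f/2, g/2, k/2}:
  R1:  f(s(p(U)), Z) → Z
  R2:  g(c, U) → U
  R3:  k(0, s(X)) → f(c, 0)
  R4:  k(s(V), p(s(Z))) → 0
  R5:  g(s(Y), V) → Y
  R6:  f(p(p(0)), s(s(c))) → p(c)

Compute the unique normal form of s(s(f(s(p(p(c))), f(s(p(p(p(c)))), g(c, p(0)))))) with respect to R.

1. s(s(f(s(p(p(c))), f(s(p(p(p(c)))), g(c, p(0))))))  →  s(s(f(s(p(p(p(c)))), g(c, p(0)))))   [R1 at 1.1]
2. s(s(f(s(p(p(p(c)))), g(c, p(0)))))  →  s(s(g(c, p(0))))   [R1 at 1.1]
3. s(s(g(c, p(0))))  →  s(s(p(0)))   [R2 at 1.1]

s(s(p(0)))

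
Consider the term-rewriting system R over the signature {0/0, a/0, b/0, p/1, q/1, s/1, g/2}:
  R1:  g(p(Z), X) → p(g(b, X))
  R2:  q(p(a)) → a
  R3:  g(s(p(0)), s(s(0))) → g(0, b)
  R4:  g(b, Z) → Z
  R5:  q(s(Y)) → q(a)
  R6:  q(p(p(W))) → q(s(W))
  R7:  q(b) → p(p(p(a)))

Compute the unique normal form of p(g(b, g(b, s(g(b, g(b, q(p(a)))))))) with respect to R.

p(s(a))

1. p(g(b, g(b, s(g(b, g(b, q(p(a))))))))  →  p(g(b, s(g(b, g(b, q(p(a)))))))   [R4 at 1]
2. p(g(b, s(g(b, g(b, q(p(a)))))))  →  p(s(g(b, g(b, q(p(a))))))   [R4 at 1]
3. p(s(g(b, g(b, q(p(a))))))  →  p(s(g(b, q(p(a)))))   [R4 at 1.1]
4. p(s(g(b, q(p(a)))))  →  p(s(q(p(a))))   [R4 at 1.1]
5. p(s(q(p(a))))  →  p(s(a))   [R2 at 1.1]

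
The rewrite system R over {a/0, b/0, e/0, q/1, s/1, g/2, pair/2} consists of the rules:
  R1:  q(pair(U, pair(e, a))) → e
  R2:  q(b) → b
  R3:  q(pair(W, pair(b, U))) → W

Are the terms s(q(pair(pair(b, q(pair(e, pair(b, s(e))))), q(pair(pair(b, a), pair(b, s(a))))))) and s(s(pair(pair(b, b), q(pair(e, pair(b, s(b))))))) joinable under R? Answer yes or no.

Reduce t₁ = s(q(pair(pair(b, q(pair(e, pair(b, s(e))))), q(pair(pair(b, a), pair(b, s(a))))))):
1. s(q(pair(pair(b, q(pair(e, pair(b, s(e))))), q(pair(pair(b, a), pair(b, s(a)))))))  →  s(q(pair(pair(b, e), q(pair(pair(b, a), pair(b, s(a)))))))   [R3 at 1.1.1.2]
2. s(q(pair(pair(b, e), q(pair(pair(b, a), pair(b, s(a)))))))  →  s(q(pair(pair(b, e), pair(b, a))))   [R3 at 1.1.2]
3. s(q(pair(pair(b, e), pair(b, a))))  →  s(pair(b, e))   [R3 at 1]

Reduce t₂ = s(s(pair(pair(b, b), q(pair(e, pair(b, s(b))))))):
1. s(s(pair(pair(b, b), q(pair(e, pair(b, s(b)))))))  →  s(s(pair(pair(b, b), e)))   [R3 at 1.1.2]

no — NF(t₁) = s(pair(b, e)), NF(t₂) = s(s(pair(pair(b, b), e)))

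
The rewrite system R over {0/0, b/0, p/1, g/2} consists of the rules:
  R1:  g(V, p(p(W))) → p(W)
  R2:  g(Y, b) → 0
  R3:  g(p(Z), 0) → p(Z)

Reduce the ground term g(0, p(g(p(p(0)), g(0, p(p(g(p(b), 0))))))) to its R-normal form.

p(b)

1. g(0, p(g(p(p(0)), g(0, p(p(g(p(b), 0)))))))  →  g(0, p(g(p(p(0)), p(g(p(b), 0)))))   [R1 at 2.1.2]
2. g(0, p(g(p(p(0)), p(g(p(b), 0)))))  →  g(0, p(g(p(p(0)), p(p(b)))))   [R3 at 2.1.2.1]
3. g(0, p(g(p(p(0)), p(p(b)))))  →  g(0, p(p(b)))   [R1 at 2.1]
4. g(0, p(p(b)))  →  p(b)   [R1 at ε]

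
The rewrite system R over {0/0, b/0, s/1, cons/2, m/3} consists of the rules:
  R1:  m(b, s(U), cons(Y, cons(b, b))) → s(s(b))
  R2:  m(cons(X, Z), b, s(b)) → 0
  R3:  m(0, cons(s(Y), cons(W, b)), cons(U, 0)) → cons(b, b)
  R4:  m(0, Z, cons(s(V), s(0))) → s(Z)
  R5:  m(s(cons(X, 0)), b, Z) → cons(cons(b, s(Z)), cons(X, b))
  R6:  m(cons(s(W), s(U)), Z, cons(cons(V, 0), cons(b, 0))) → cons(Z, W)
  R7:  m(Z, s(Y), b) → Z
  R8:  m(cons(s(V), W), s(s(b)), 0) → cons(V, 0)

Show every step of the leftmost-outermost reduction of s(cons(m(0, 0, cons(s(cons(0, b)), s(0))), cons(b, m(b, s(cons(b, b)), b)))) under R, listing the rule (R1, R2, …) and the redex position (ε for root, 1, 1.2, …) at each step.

s(cons(s(0), cons(b, b)))

1. s(cons(m(0, 0, cons(s(cons(0, b)), s(0))), cons(b, m(b, s(cons(b, b)), b))))  →  s(cons(s(0), cons(b, m(b, s(cons(b, b)), b))))   [R4 at 1.1]
2. s(cons(s(0), cons(b, m(b, s(cons(b, b)), b))))  →  s(cons(s(0), cons(b, b)))   [R7 at 1.2.2]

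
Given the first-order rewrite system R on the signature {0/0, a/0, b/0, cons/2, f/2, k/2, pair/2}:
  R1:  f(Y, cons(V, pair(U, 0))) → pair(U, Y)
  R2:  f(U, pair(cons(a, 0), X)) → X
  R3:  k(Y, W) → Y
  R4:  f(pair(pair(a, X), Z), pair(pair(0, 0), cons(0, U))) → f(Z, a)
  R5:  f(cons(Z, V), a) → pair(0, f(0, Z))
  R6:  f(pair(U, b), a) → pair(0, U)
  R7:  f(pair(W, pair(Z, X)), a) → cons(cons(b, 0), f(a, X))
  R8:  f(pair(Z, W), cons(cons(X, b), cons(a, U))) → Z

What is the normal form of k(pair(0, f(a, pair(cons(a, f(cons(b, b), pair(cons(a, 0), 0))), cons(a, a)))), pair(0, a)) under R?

1. k(pair(0, f(a, pair(cons(a, f(cons(b, b), pair(cons(a, 0), 0))), cons(a, a)))), pair(0, a))  →  pair(0, f(a, pair(cons(a, f(cons(b, b), pair(cons(a, 0), 0))), cons(a, a))))   [R3 at ε]
2. pair(0, f(a, pair(cons(a, f(cons(b, b), pair(cons(a, 0), 0))), cons(a, a))))  →  pair(0, f(a, pair(cons(a, 0), cons(a, a))))   [R2 at 2.2.1.2]
3. pair(0, f(a, pair(cons(a, 0), cons(a, a))))  →  pair(0, cons(a, a))   [R2 at 2]

pair(0, cons(a, a))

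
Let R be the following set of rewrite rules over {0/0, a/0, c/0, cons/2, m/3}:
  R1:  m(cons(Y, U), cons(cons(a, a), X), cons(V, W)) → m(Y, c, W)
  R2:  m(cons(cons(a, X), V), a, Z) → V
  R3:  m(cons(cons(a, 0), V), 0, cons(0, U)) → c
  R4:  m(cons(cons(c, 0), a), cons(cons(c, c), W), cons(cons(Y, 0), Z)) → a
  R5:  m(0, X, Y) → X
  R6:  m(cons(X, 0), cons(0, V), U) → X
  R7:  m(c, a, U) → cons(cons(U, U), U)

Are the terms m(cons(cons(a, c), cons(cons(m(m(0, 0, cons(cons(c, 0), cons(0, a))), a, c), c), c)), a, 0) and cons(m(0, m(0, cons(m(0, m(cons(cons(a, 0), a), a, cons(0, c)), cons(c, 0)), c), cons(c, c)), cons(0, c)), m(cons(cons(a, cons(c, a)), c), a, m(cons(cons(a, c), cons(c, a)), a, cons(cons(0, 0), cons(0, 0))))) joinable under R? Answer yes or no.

Reduce t₁ = m(cons(cons(a, c), cons(cons(m(m(0, 0, cons(cons(c, 0), cons(0, a))), a, c), c), c)), a, 0):
1. m(cons(cons(a, c), cons(cons(m(m(0, 0, cons(cons(c, 0), cons(0, a))), a, c), c), c)), a, 0)  →  cons(cons(m(m(0, 0, cons(cons(c, 0), cons(0, a))), a, c), c), c)   [R2 at ε]
2. cons(cons(m(m(0, 0, cons(cons(c, 0), cons(0, a))), a, c), c), c)  →  cons(cons(m(0, a, c), c), c)   [R5 at 1.1.1]
3. cons(cons(m(0, a, c), c), c)  →  cons(cons(a, c), c)   [R5 at 1.1]

Reduce t₂ = cons(m(0, m(0, cons(m(0, m(cons(cons(a, 0), a), a, cons(0, c)), cons(c, 0)), c), cons(c, c)), cons(0, c)), m(cons(cons(a, cons(c, a)), c), a, m(cons(cons(a, c), cons(c, a)), a, cons(cons(0, 0), cons(0, 0))))):
1. cons(m(0, m(0, cons(m(0, m(cons(cons(a, 0), a), a, cons(0, c)), cons(c, 0)), c), cons(c, c)), cons(0, c)), m(cons(cons(a, cons(c, a)), c), a, m(cons(cons(a, c), cons(c, a)), a, cons(cons(0, 0), cons(0, 0)))))  →  cons(m(0, cons(m(0, m(cons(cons(a, 0), a), a, cons(0, c)), cons(c, 0)), c), cons(c, c)), m(cons(cons(a, cons(c, a)), c), a, m(cons(cons(a, c), cons(c, a)), a, cons(cons(0, 0), cons(0, 0)))))   [R5 at 1]
2. cons(m(0, cons(m(0, m(cons(cons(a, 0), a), a, cons(0, c)), cons(c, 0)), c), cons(c, c)), m(cons(cons(a, cons(c, a)), c), a, m(cons(cons(a, c), cons(c, a)), a, cons(cons(0, 0), cons(0, 0)))))  →  cons(cons(m(0, m(cons(cons(a, 0), a), a, cons(0, c)), cons(c, 0)), c), m(cons(cons(a, cons(c, a)), c), a, m(cons(cons(a, c), cons(c, a)), a, cons(cons(0, 0), cons(0, 0)))))   [R5 at 1]
3. cons(cons(m(0, m(cons(cons(a, 0), a), a, cons(0, c)), cons(c, 0)), c), m(cons(cons(a, cons(c, a)), c), a, m(cons(cons(a, c), cons(c, a)), a, cons(cons(0, 0), cons(0, 0)))))  →  cons(cons(m(cons(cons(a, 0), a), a, cons(0, c)), c), m(cons(cons(a, cons(c, a)), c), a, m(cons(cons(a, c), cons(c, a)), a, cons(cons(0, 0), cons(0, 0)))))   [R5 at 1.1]
4. cons(cons(m(cons(cons(a, 0), a), a, cons(0, c)), c), m(cons(cons(a, cons(c, a)), c), a, m(cons(cons(a, c), cons(c, a)), a, cons(cons(0, 0), cons(0, 0)))))  →  cons(cons(a, c), m(cons(cons(a, cons(c, a)), c), a, m(cons(cons(a, c), cons(c, a)), a, cons(cons(0, 0), cons(0, 0)))))   [R2 at 1.1]
5. cons(cons(a, c), m(cons(cons(a, cons(c, a)), c), a, m(cons(cons(a, c), cons(c, a)), a, cons(cons(0, 0), cons(0, 0)))))  →  cons(cons(a, c), c)   [R2 at 2]

yes — NF(t₁) = cons(cons(a, c), c), NF(t₂) = cons(cons(a, c), c)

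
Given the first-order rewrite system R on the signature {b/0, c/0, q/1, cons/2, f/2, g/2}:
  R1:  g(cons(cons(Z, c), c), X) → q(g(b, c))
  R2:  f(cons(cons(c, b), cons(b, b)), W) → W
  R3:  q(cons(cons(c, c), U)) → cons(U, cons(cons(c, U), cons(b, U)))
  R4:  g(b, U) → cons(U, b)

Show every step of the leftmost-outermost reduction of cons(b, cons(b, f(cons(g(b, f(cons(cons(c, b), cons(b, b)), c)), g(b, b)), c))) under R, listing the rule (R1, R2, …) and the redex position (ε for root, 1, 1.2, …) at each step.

1. cons(b, cons(b, f(cons(g(b, f(cons(cons(c, b), cons(b, b)), c)), g(b, b)), c)))  →  cons(b, cons(b, f(cons(cons(f(cons(cons(c, b), cons(b, b)), c), b), g(b, b)), c)))   [R4 at 2.2.1.1]
2. cons(b, cons(b, f(cons(cons(f(cons(cons(c, b), cons(b, b)), c), b), g(b, b)), c)))  →  cons(b, cons(b, f(cons(cons(c, b), g(b, b)), c)))   [R2 at 2.2.1.1.1]
3. cons(b, cons(b, f(cons(cons(c, b), g(b, b)), c)))  →  cons(b, cons(b, f(cons(cons(c, b), cons(b, b)), c)))   [R4 at 2.2.1.2]
4. cons(b, cons(b, f(cons(cons(c, b), cons(b, b)), c)))  →  cons(b, cons(b, c))   [R2 at 2.2]

cons(b, cons(b, c))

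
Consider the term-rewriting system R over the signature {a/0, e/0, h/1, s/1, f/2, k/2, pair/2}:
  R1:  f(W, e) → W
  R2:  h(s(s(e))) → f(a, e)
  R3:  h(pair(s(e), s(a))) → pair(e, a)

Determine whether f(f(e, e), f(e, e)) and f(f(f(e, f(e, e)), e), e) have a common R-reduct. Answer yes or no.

Reduce t₁ = f(f(e, e), f(e, e)):
1. f(f(e, e), f(e, e))  →  f(e, f(e, e))   [R1 at 1]
2. f(e, f(e, e))  →  f(e, e)   [R1 at 2]
3. f(e, e)  →  e   [R1 at ε]

Reduce t₂ = f(f(f(e, f(e, e)), e), e):
1. f(f(f(e, f(e, e)), e), e)  →  f(f(e, f(e, e)), e)   [R1 at ε]
2. f(f(e, f(e, e)), e)  →  f(e, f(e, e))   [R1 at ε]
3. f(e, f(e, e))  →  f(e, e)   [R1 at 2]
4. f(e, e)  →  e   [R1 at ε]

yes — NF(t₁) = e, NF(t₂) = e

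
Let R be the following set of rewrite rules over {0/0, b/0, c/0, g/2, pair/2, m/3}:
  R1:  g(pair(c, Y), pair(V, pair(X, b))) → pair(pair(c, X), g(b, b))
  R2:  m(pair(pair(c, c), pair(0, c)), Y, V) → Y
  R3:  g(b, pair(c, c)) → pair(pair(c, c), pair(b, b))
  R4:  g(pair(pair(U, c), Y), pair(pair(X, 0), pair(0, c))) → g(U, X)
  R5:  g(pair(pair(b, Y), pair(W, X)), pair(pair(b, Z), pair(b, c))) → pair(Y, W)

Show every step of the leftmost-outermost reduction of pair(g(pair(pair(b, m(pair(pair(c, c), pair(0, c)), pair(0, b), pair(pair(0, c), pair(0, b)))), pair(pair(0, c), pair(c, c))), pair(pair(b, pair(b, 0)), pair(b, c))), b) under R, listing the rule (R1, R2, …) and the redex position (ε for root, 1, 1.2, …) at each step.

pair(pair(pair(0, b), pair(0, c)), b)

1. pair(g(pair(pair(b, m(pair(pair(c, c), pair(0, c)), pair(0, b), pair(pair(0, c), pair(0, b)))), pair(pair(0, c), pair(c, c))), pair(pair(b, pair(b, 0)), pair(b, c))), b)  →  pair(pair(m(pair(pair(c, c), pair(0, c)), pair(0, b), pair(pair(0, c), pair(0, b))), pair(0, c)), b)   [R5 at 1]
2. pair(pair(m(pair(pair(c, c), pair(0, c)), pair(0, b), pair(pair(0, c), pair(0, b))), pair(0, c)), b)  →  pair(pair(pair(0, b), pair(0, c)), b)   [R2 at 1.1]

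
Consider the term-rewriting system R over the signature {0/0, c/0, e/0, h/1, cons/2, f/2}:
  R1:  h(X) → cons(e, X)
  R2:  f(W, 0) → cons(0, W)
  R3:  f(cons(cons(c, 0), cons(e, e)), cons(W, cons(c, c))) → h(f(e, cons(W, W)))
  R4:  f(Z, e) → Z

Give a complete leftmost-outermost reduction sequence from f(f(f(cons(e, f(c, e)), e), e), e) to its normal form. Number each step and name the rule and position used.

1. f(f(f(cons(e, f(c, e)), e), e), e)  →  f(f(cons(e, f(c, e)), e), e)   [R4 at ε]
2. f(f(cons(e, f(c, e)), e), e)  →  f(cons(e, f(c, e)), e)   [R4 at ε]
3. f(cons(e, f(c, e)), e)  →  cons(e, f(c, e))   [R4 at ε]
4. cons(e, f(c, e))  →  cons(e, c)   [R4 at 2]

cons(e, c)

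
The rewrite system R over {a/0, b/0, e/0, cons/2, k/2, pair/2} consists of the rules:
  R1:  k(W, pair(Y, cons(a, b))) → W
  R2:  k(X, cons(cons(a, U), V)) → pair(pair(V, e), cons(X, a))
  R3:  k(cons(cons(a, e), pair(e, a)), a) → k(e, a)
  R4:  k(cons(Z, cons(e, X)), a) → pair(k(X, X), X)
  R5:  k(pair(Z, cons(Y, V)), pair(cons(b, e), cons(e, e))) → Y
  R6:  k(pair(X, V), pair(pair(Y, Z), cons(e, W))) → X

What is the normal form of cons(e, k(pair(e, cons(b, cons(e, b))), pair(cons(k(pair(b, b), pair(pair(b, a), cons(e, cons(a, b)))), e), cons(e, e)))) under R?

1. cons(e, k(pair(e, cons(b, cons(e, b))), pair(cons(k(pair(b, b), pair(pair(b, a), cons(e, cons(a, b)))), e), cons(e, e))))  →  cons(e, k(pair(e, cons(b, cons(e, b))), pair(cons(b, e), cons(e, e))))   [R6 at 2.2.1.1]
2. cons(e, k(pair(e, cons(b, cons(e, b))), pair(cons(b, e), cons(e, e))))  →  cons(e, b)   [R5 at 2]

cons(e, b)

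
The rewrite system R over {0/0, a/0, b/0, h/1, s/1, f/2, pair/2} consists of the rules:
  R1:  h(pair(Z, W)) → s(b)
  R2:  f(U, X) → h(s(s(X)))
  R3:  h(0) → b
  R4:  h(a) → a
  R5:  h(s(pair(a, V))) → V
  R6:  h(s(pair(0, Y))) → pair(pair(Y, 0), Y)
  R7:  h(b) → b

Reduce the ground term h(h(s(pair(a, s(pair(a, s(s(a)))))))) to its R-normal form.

1. h(h(s(pair(a, s(pair(a, s(s(a))))))))  →  h(s(pair(a, s(s(a)))))   [R5 at 1]
2. h(s(pair(a, s(s(a)))))  →  s(s(a))   [R5 at ε]

s(s(a))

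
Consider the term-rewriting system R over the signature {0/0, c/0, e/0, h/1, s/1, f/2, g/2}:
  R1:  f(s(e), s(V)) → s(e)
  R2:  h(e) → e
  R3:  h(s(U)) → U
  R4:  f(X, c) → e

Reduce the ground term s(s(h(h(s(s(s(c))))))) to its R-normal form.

s(s(s(c)))

1. s(s(h(h(s(s(s(c)))))))  →  s(s(h(s(s(c)))))   [R3 at 1.1.1]
2. s(s(h(s(s(c)))))  →  s(s(s(c)))   [R3 at 1.1]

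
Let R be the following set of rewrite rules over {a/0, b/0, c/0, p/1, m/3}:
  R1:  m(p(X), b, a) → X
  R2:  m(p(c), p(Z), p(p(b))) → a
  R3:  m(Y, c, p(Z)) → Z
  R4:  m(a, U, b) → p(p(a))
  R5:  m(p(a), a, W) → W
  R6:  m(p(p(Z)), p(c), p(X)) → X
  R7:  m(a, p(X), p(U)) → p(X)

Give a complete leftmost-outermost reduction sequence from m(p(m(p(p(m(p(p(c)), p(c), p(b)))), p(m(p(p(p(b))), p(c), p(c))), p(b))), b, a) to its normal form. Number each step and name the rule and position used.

b

1. m(p(m(p(p(m(p(p(c)), p(c), p(b)))), p(m(p(p(p(b))), p(c), p(c))), p(b))), b, a)  →  m(p(p(m(p(p(c)), p(c), p(b)))), p(m(p(p(p(b))), p(c), p(c))), p(b))   [R1 at ε]
2. m(p(p(m(p(p(c)), p(c), p(b)))), p(m(p(p(p(b))), p(c), p(c))), p(b))  →  m(p(p(b)), p(m(p(p(p(b))), p(c), p(c))), p(b))   [R6 at 1.1.1]
3. m(p(p(b)), p(m(p(p(p(b))), p(c), p(c))), p(b))  →  m(p(p(b)), p(c), p(b))   [R6 at 2.1]
4. m(p(p(b)), p(c), p(b))  →  b   [R6 at ε]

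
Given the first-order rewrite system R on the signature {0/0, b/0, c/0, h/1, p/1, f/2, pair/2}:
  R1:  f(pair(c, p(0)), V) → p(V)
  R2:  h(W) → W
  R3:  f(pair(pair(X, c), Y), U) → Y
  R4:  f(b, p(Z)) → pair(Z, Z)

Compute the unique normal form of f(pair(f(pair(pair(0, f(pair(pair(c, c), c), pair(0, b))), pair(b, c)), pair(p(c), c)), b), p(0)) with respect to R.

1. f(pair(f(pair(pair(0, f(pair(pair(c, c), c), pair(0, b))), pair(b, c)), pair(p(c), c)), b), p(0))  →  f(pair(f(pair(pair(0, c), pair(b, c)), pair(p(c), c)), b), p(0))   [R3 at 1.1.1.1.2]
2. f(pair(f(pair(pair(0, c), pair(b, c)), pair(p(c), c)), b), p(0))  →  f(pair(pair(b, c), b), p(0))   [R3 at 1.1]
3. f(pair(pair(b, c), b), p(0))  →  b   [R3 at ε]

b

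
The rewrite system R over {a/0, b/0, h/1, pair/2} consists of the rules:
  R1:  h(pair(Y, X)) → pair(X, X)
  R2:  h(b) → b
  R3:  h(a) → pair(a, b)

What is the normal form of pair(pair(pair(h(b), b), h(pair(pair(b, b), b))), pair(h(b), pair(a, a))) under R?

1. pair(pair(pair(h(b), b), h(pair(pair(b, b), b))), pair(h(b), pair(a, a)))  →  pair(pair(pair(b, b), h(pair(pair(b, b), b))), pair(h(b), pair(a, a)))   [R2 at 1.1.1]
2. pair(pair(pair(b, b), h(pair(pair(b, b), b))), pair(h(b), pair(a, a)))  →  pair(pair(pair(b, b), pair(b, b)), pair(h(b), pair(a, a)))   [R1 at 1.2]
3. pair(pair(pair(b, b), pair(b, b)), pair(h(b), pair(a, a)))  →  pair(pair(pair(b, b), pair(b, b)), pair(b, pair(a, a)))   [R2 at 2.1]

pair(pair(pair(b, b), pair(b, b)), pair(b, pair(a, a)))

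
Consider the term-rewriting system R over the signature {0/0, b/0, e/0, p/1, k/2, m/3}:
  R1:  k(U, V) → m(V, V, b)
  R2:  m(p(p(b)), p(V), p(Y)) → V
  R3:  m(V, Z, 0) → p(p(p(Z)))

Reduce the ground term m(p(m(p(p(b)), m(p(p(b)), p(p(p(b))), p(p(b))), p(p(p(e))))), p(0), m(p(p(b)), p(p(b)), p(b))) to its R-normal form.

0

1. m(p(m(p(p(b)), m(p(p(b)), p(p(p(b))), p(p(b))), p(p(p(e))))), p(0), m(p(p(b)), p(p(b)), p(b)))  →  m(p(m(p(p(b)), p(p(b)), p(p(p(e))))), p(0), m(p(p(b)), p(p(b)), p(b)))   [R2 at 1.1.2]
2. m(p(m(p(p(b)), p(p(b)), p(p(p(e))))), p(0), m(p(p(b)), p(p(b)), p(b)))  →  m(p(p(b)), p(0), m(p(p(b)), p(p(b)), p(b)))   [R2 at 1.1]
3. m(p(p(b)), p(0), m(p(p(b)), p(p(b)), p(b)))  →  m(p(p(b)), p(0), p(b))   [R2 at 3]
4. m(p(p(b)), p(0), p(b))  →  0   [R2 at ε]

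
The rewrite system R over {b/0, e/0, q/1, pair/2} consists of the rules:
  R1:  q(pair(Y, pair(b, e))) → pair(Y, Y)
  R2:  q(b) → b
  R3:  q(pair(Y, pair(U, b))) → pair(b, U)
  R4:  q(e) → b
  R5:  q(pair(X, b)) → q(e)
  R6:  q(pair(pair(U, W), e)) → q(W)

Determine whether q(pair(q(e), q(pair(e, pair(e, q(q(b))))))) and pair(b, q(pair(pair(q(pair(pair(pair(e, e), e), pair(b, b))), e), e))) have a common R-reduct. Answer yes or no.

Reduce t₁ = q(pair(q(e), q(pair(e, pair(e, q(q(b))))))):
1. q(pair(q(e), q(pair(e, pair(e, q(q(b)))))))  →  q(pair(b, q(pair(e, pair(e, q(q(b)))))))   [R4 at 1.1]
2. q(pair(b, q(pair(e, pair(e, q(q(b)))))))  →  q(pair(b, q(pair(e, pair(e, q(b))))))   [R2 at 1.2.1.2.2.1]
3. q(pair(b, q(pair(e, pair(e, q(b))))))  →  q(pair(b, q(pair(e, pair(e, b)))))   [R2 at 1.2.1.2.2]
4. q(pair(b, q(pair(e, pair(e, b)))))  →  q(pair(b, pair(b, e)))   [R3 at 1.2]
5. q(pair(b, pair(b, e)))  →  pair(b, b)   [R1 at ε]

Reduce t₂ = pair(b, q(pair(pair(q(pair(pair(pair(e, e), e), pair(b, b))), e), e))):
1. pair(b, q(pair(pair(q(pair(pair(pair(e, e), e), pair(b, b))), e), e)))  →  pair(b, q(e))   [R6 at 2]
2. pair(b, q(e))  →  pair(b, b)   [R4 at 2]

yes — NF(t₁) = pair(b, b), NF(t₂) = pair(b, b)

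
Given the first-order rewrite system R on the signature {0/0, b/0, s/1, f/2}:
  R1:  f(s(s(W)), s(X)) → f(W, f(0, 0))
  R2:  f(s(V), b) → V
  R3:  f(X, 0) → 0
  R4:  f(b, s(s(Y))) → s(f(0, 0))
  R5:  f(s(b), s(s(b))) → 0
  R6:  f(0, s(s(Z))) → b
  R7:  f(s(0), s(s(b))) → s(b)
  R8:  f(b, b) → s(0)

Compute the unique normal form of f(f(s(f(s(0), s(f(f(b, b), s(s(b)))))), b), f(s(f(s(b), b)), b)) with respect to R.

b

1. f(f(s(f(s(0), s(f(f(b, b), s(s(b)))))), b), f(s(f(s(b), b)), b))  →  f(f(s(0), s(f(f(b, b), s(s(b))))), f(s(f(s(b), b)), b))   [R2 at 1]
2. f(f(s(0), s(f(f(b, b), s(s(b))))), f(s(f(s(b), b)), b))  →  f(f(s(0), s(f(s(0), s(s(b))))), f(s(f(s(b), b)), b))   [R8 at 1.2.1.1]
3. f(f(s(0), s(f(s(0), s(s(b))))), f(s(f(s(b), b)), b))  →  f(f(s(0), s(s(b))), f(s(f(s(b), b)), b))   [R7 at 1.2.1]
4. f(f(s(0), s(s(b))), f(s(f(s(b), b)), b))  →  f(s(b), f(s(f(s(b), b)), b))   [R7 at 1]
5. f(s(b), f(s(f(s(b), b)), b))  →  f(s(b), f(s(b), b))   [R2 at 2]
6. f(s(b), f(s(b), b))  →  f(s(b), b)   [R2 at 2]
7. f(s(b), b)  →  b   [R2 at ε]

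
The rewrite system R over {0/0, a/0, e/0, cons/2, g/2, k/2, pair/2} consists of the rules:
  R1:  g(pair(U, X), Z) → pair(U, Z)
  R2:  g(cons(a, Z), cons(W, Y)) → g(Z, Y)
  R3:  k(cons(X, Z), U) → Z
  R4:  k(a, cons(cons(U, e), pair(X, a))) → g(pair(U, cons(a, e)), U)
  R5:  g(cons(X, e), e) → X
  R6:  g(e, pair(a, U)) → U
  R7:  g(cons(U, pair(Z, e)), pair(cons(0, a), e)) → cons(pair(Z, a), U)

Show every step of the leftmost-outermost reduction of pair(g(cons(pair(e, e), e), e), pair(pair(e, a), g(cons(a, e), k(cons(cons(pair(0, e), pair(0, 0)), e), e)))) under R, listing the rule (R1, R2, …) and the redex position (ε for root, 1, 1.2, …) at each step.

1. pair(g(cons(pair(e, e), e), e), pair(pair(e, a), g(cons(a, e), k(cons(cons(pair(0, e), pair(0, 0)), e), e))))  →  pair(pair(e, e), pair(pair(e, a), g(cons(a, e), k(cons(cons(pair(0, e), pair(0, 0)), e), e))))   [R5 at 1]
2. pair(pair(e, e), pair(pair(e, a), g(cons(a, e), k(cons(cons(pair(0, e), pair(0, 0)), e), e))))  →  pair(pair(e, e), pair(pair(e, a), g(cons(a, e), e)))   [R3 at 2.2.2]
3. pair(pair(e, e), pair(pair(e, a), g(cons(a, e), e)))  →  pair(pair(e, e), pair(pair(e, a), a))   [R5 at 2.2]

pair(pair(e, e), pair(pair(e, a), a))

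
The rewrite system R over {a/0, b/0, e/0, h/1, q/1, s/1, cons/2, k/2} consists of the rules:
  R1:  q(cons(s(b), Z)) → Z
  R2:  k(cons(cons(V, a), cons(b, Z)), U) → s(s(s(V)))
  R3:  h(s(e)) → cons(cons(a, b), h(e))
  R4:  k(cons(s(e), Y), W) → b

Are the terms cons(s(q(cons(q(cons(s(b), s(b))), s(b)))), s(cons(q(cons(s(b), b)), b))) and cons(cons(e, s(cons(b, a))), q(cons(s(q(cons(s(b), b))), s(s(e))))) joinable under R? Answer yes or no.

Reduce t₁ = cons(s(q(cons(q(cons(s(b), s(b))), s(b)))), s(cons(q(cons(s(b), b)), b))):
1. cons(s(q(cons(q(cons(s(b), s(b))), s(b)))), s(cons(q(cons(s(b), b)), b)))  →  cons(s(q(cons(s(b), s(b)))), s(cons(q(cons(s(b), b)), b)))   [R1 at 1.1.1.1]
2. cons(s(q(cons(s(b), s(b)))), s(cons(q(cons(s(b), b)), b)))  →  cons(s(s(b)), s(cons(q(cons(s(b), b)), b)))   [R1 at 1.1]
3. cons(s(s(b)), s(cons(q(cons(s(b), b)), b)))  →  cons(s(s(b)), s(cons(b, b)))   [R1 at 2.1.1]

Reduce t₂ = cons(cons(e, s(cons(b, a))), q(cons(s(q(cons(s(b), b))), s(s(e))))):
1. cons(cons(e, s(cons(b, a))), q(cons(s(q(cons(s(b), b))), s(s(e)))))  →  cons(cons(e, s(cons(b, a))), q(cons(s(b), s(s(e)))))   [R1 at 2.1.1.1]
2. cons(cons(e, s(cons(b, a))), q(cons(s(b), s(s(e)))))  →  cons(cons(e, s(cons(b, a))), s(s(e)))   [R1 at 2]

no — NF(t₁) = cons(s(s(b)), s(cons(b, b))), NF(t₂) = cons(cons(e, s(cons(b, a))), s(s(e)))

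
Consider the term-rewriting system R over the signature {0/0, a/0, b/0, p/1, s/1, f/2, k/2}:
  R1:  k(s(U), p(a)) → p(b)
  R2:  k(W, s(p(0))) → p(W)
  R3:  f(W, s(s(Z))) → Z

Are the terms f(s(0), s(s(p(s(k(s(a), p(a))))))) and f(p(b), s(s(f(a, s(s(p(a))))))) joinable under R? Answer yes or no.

Reduce t₁ = f(s(0), s(s(p(s(k(s(a), p(a))))))):
1. f(s(0), s(s(p(s(k(s(a), p(a)))))))  →  p(s(k(s(a), p(a))))   [R3 at ε]
2. p(s(k(s(a), p(a))))  →  p(s(p(b)))   [R1 at 1.1]

Reduce t₂ = f(p(b), s(s(f(a, s(s(p(a))))))):
1. f(p(b), s(s(f(a, s(s(p(a)))))))  →  f(a, s(s(p(a))))   [R3 at ε]
2. f(a, s(s(p(a))))  →  p(a)   [R3 at ε]

no — NF(t₁) = p(s(p(b))), NF(t₂) = p(a)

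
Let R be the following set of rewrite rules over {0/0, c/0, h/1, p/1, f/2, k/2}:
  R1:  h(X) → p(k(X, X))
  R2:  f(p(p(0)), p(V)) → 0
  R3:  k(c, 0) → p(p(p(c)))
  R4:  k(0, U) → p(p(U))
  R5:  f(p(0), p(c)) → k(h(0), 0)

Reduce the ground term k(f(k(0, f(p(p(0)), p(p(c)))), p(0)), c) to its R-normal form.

p(p(c))

1. k(f(k(0, f(p(p(0)), p(p(c)))), p(0)), c)  →  k(f(p(p(f(p(p(0)), p(p(c))))), p(0)), c)   [R4 at 1.1]
2. k(f(p(p(f(p(p(0)), p(p(c))))), p(0)), c)  →  k(f(p(p(0)), p(0)), c)   [R2 at 1.1.1.1]
3. k(f(p(p(0)), p(0)), c)  →  k(0, c)   [R2 at 1]
4. k(0, c)  →  p(p(c))   [R4 at ε]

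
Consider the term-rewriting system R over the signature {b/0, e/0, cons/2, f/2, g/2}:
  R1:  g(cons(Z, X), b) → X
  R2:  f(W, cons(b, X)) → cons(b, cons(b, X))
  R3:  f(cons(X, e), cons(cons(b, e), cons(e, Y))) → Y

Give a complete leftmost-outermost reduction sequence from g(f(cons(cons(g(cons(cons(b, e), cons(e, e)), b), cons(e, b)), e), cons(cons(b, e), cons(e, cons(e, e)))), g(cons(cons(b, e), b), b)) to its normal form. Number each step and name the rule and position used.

e

1. g(f(cons(cons(g(cons(cons(b, e), cons(e, e)), b), cons(e, b)), e), cons(cons(b, e), cons(e, cons(e, e)))), g(cons(cons(b, e), b), b))  →  g(cons(e, e), g(cons(cons(b, e), b), b))   [R3 at 1]
2. g(cons(e, e), g(cons(cons(b, e), b), b))  →  g(cons(e, e), b)   [R1 at 2]
3. g(cons(e, e), b)  →  e   [R1 at ε]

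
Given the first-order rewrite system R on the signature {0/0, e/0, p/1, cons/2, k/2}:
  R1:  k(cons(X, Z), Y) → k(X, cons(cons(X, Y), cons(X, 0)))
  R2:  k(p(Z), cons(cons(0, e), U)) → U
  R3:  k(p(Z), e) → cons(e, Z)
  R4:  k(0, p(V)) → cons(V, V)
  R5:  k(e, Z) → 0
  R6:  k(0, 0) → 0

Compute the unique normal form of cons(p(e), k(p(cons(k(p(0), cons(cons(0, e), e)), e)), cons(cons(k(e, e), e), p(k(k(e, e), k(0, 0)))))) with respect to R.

1. cons(p(e), k(p(cons(k(p(0), cons(cons(0, e), e)), e)), cons(cons(k(e, e), e), p(k(k(e, e), k(0, 0))))))  →  cons(p(e), k(p(cons(e, e)), cons(cons(k(e, e), e), p(k(k(e, e), k(0, 0))))))   [R2 at 2.1.1.1]
2. cons(p(e), k(p(cons(e, e)), cons(cons(k(e, e), e), p(k(k(e, e), k(0, 0))))))  →  cons(p(e), k(p(cons(e, e)), cons(cons(0, e), p(k(k(e, e), k(0, 0))))))   [R5 at 2.2.1.1]
3. cons(p(e), k(p(cons(e, e)), cons(cons(0, e), p(k(k(e, e), k(0, 0))))))  →  cons(p(e), p(k(k(e, e), k(0, 0))))   [R2 at 2]
4. cons(p(e), p(k(k(e, e), k(0, 0))))  →  cons(p(e), p(k(0, k(0, 0))))   [R5 at 2.1.1]
5. cons(p(e), p(k(0, k(0, 0))))  →  cons(p(e), p(k(0, 0)))   [R6 at 2.1.2]
6. cons(p(e), p(k(0, 0)))  →  cons(p(e), p(0))   [R6 at 2.1]

cons(p(e), p(0))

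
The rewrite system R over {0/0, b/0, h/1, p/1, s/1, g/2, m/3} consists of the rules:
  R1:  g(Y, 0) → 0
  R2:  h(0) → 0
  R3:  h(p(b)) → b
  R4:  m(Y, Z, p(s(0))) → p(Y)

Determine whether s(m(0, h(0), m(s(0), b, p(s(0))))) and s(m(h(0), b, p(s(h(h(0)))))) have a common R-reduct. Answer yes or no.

yes — NF(t₁) = s(p(0)), NF(t₂) = s(p(0))

Reduce t₁ = s(m(0, h(0), m(s(0), b, p(s(0))))):
1. s(m(0, h(0), m(s(0), b, p(s(0)))))  →  s(m(0, 0, m(s(0), b, p(s(0)))))   [R2 at 1.2]
2. s(m(0, 0, m(s(0), b, p(s(0)))))  →  s(m(0, 0, p(s(0))))   [R4 at 1.3]
3. s(m(0, 0, p(s(0))))  →  s(p(0))   [R4 at 1]

Reduce t₂ = s(m(h(0), b, p(s(h(h(0)))))):
1. s(m(h(0), b, p(s(h(h(0))))))  →  s(m(0, b, p(s(h(h(0))))))   [R2 at 1.1]
2. s(m(0, b, p(s(h(h(0))))))  →  s(m(0, b, p(s(h(0)))))   [R2 at 1.3.1.1.1]
3. s(m(0, b, p(s(h(0)))))  →  s(m(0, b, p(s(0))))   [R2 at 1.3.1.1]
4. s(m(0, b, p(s(0))))  →  s(p(0))   [R4 at 1]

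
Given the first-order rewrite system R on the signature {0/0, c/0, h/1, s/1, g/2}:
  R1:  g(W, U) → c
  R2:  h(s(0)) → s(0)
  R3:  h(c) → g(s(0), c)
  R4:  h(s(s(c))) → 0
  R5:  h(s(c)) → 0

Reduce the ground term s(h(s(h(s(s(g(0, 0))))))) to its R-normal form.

1. s(h(s(h(s(s(g(0, 0)))))))  →  s(h(s(h(s(s(c))))))   [R1 at 1.1.1.1.1.1]
2. s(h(s(h(s(s(c))))))  →  s(h(s(0)))   [R4 at 1.1.1]
3. s(h(s(0)))  →  s(s(0))   [R2 at 1]

s(s(0))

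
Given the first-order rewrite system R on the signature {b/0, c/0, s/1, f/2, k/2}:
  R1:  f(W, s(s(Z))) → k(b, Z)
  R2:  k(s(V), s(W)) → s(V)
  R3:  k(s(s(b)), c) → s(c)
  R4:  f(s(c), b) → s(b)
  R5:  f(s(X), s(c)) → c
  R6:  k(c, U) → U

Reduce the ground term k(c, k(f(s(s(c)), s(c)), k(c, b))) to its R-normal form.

b

1. k(c, k(f(s(s(c)), s(c)), k(c, b)))  →  k(f(s(s(c)), s(c)), k(c, b))   [R6 at ε]
2. k(f(s(s(c)), s(c)), k(c, b))  →  k(c, k(c, b))   [R5 at 1]
3. k(c, k(c, b))  →  k(c, b)   [R6 at ε]
4. k(c, b)  →  b   [R6 at ε]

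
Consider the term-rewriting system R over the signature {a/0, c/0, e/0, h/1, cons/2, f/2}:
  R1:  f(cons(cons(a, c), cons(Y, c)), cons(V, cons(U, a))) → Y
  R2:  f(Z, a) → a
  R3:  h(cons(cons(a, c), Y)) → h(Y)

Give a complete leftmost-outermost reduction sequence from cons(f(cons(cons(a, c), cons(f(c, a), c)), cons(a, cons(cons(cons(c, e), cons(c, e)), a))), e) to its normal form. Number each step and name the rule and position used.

cons(a, e)

1. cons(f(cons(cons(a, c), cons(f(c, a), c)), cons(a, cons(cons(cons(c, e), cons(c, e)), a))), e)  →  cons(f(c, a), e)   [R1 at 1]
2. cons(f(c, a), e)  →  cons(a, e)   [R2 at 1]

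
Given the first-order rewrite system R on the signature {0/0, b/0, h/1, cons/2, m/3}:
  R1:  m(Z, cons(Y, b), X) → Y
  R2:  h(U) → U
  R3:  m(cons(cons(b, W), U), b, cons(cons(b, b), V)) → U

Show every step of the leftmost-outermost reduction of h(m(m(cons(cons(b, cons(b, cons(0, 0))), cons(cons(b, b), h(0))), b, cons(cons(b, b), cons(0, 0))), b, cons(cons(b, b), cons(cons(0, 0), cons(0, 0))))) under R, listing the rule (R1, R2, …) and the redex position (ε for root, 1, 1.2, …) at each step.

1. h(m(m(cons(cons(b, cons(b, cons(0, 0))), cons(cons(b, b), h(0))), b, cons(cons(b, b), cons(0, 0))), b, cons(cons(b, b), cons(cons(0, 0), cons(0, 0)))))  →  m(m(cons(cons(b, cons(b, cons(0, 0))), cons(cons(b, b), h(0))), b, cons(cons(b, b), cons(0, 0))), b, cons(cons(b, b), cons(cons(0, 0), cons(0, 0))))   [R2 at ε]
2. m(m(cons(cons(b, cons(b, cons(0, 0))), cons(cons(b, b), h(0))), b, cons(cons(b, b), cons(0, 0))), b, cons(cons(b, b), cons(cons(0, 0), cons(0, 0))))  →  m(cons(cons(b, b), h(0)), b, cons(cons(b, b), cons(cons(0, 0), cons(0, 0))))   [R3 at 1]
3. m(cons(cons(b, b), h(0)), b, cons(cons(b, b), cons(cons(0, 0), cons(0, 0))))  →  h(0)   [R3 at ε]
4. h(0)  →  0   [R2 at ε]

0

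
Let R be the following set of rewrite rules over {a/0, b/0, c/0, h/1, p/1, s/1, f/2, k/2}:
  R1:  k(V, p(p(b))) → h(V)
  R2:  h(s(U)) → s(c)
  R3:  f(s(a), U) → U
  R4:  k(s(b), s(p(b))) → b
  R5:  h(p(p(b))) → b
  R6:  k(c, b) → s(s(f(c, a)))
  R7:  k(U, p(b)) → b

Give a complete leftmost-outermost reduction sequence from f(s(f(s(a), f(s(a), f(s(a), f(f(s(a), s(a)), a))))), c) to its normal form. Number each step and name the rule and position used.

c

1. f(s(f(s(a), f(s(a), f(s(a), f(f(s(a), s(a)), a))))), c)  →  f(s(f(s(a), f(s(a), f(f(s(a), s(a)), a)))), c)   [R3 at 1.1]
2. f(s(f(s(a), f(s(a), f(f(s(a), s(a)), a)))), c)  →  f(s(f(s(a), f(f(s(a), s(a)), a))), c)   [R3 at 1.1]
3. f(s(f(s(a), f(f(s(a), s(a)), a))), c)  →  f(s(f(f(s(a), s(a)), a)), c)   [R3 at 1.1]
4. f(s(f(f(s(a), s(a)), a)), c)  →  f(s(f(s(a), a)), c)   [R3 at 1.1.1]
5. f(s(f(s(a), a)), c)  →  f(s(a), c)   [R3 at 1.1]
6. f(s(a), c)  →  c   [R3 at ε]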